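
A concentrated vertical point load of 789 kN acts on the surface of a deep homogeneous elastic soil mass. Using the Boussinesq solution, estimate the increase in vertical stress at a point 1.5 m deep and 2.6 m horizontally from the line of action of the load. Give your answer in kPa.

Boussinesq vertical stress below a point load on an elastic half-space:
Δσ_z = 3P/(2πz²) · [1 + (r/z)²]^(−5/2)
r/z = 2.6/1.5 = 1.7333; [1+(r/z)²]^(−5/2) = 0.031163.
Δσ_z = 3×789/(2π×1.5²) × 0.031163 = 167.43 × 0.031163 = 5.218 kPa

Δσ_z ≈ 5.22 kPa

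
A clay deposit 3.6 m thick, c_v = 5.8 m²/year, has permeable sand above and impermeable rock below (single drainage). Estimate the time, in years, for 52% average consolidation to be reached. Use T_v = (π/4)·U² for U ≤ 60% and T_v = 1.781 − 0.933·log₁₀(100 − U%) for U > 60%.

Drainage path length: H_d = H = 3.6 m (single drainage).
U ≤ 60%: T_v = (π/4)·U² = (π/4)×0.52² = 0.21237.
t = T_v·H_d²/c_v = 0.21237×3.6²/5.8 = 0.4745 years.

t ≈ 0.475 years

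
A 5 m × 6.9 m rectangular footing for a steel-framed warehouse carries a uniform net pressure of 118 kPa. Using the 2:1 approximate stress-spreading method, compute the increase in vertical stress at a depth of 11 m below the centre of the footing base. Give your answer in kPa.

By the 2:1 method the load spreads at 1 horizontal : 2 vertical, so at depth z the loaded area has grown by z in each plan dimension:
Δσ = qBL/((B+z)(L+z)) = 118×5×6.9/((5+11)(6.9+11)) = 14.214 kPa

Δσ_z ≈ 14.2 kPa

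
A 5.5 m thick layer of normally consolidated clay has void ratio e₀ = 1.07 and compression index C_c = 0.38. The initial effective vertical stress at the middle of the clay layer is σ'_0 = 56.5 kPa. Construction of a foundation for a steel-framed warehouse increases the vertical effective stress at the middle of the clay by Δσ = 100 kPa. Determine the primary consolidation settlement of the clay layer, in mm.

Final effective stress: σ'_f = σ'_0 + Δσ = 56.5 + 100 = 156.5 kPa.
Normally consolidated clay, so the full stress increment lies on the virgin compression line:
S_c = C_c·H/(1+e₀)·log₁₀(σ'_f/σ'_0) = 0.38×5.5/(1+1.07)×log₁₀(156.5/56.5)
    = 1.0097 × 0.44247 = 0.4468 m

S_c ≈ 447 mm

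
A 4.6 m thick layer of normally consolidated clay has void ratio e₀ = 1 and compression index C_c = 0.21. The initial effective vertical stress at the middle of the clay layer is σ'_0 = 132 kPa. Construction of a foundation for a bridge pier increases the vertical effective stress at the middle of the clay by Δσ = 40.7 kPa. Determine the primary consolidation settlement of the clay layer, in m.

Final effective stress: σ'_f = σ'_0 + Δσ = 132 + 40.7 = 172.7 kPa.
Normally consolidated clay, so the full stress increment lies on the virgin compression line:
S_c = C_c·H/(1+e₀)·log₁₀(σ'_f/σ'_0) = 0.21×4.6/(1+1)×log₁₀(172.7/132)
    = 0.483 × 0.11672 = 0.05638 m

S_c ≈ 0.0564 m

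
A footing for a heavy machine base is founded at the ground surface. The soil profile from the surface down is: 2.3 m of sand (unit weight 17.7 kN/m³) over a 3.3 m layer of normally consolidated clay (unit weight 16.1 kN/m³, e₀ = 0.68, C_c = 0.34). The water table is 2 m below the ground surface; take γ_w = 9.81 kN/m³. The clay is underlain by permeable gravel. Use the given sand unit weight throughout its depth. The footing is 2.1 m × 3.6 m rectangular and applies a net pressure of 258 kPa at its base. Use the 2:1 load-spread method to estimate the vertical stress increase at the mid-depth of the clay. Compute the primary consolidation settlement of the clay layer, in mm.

Mid-depth of clay below the ground surface: z = 2.3 + 3.3/2 = 3.95 m.
Total vertical stress at mid-clay: σ_v = 17.7×2.3 + 16.1×1.65 = 67.275 kPa.
Pore pressure: u = 9.81×(3.95 − 2) = 19.13 kPa.
Initial effective stress: σ'_0 = σ_v − u = 67.275 − 19.13 = 48.145 kPa.
Stress increase at mid-clay by the 2:1 spreading method:
Δσ = qBL/((B+z)(L+z)) = 258×2.1×3.6/((2.1+3.95)(3.6+3.95)) = 42.701 kPa
Final effective stress: σ'_f = σ'_0 + Δσ = 48.145 + 42.701 = 90.846 kPa.
Normally consolidated clay, so the full stress increment lies on the virgin compression line:
S_c = C_c·H/(1+e₀)·log₁₀(σ'_f/σ'_0) = 0.34×3.3/(1+0.68)×log₁₀(90.846/48.145)
    = 0.66786 × 0.27575 = 0.1842 m

S_c ≈ 184 mm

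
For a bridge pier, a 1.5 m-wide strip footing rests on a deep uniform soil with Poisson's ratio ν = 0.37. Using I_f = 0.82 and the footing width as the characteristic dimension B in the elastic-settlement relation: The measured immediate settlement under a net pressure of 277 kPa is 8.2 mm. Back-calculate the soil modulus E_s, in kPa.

S_e = q·B·(1−ν²)/E_s · I_f  ⇒  E_s = q·B·(1−ν²)·I_f / S_e.
E_s = 277 × 1.5 × 0.8631 × 0.82 / 0.0082 = 35860 kPa

E_s ≈ 35900 kPa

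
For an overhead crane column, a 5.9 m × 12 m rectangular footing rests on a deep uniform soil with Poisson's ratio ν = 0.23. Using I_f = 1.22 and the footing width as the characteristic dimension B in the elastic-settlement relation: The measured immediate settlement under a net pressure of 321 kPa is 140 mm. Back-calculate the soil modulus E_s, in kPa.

E_s ≈ 15600 kPa

S_e = q·B·(1−ν²)/E_s · I_f  ⇒  E_s = q·B·(1−ν²)·I_f / S_e.
E_s = 321 × 5.9 × 0.9471 × 1.22 / 0.14 = 15630 kPa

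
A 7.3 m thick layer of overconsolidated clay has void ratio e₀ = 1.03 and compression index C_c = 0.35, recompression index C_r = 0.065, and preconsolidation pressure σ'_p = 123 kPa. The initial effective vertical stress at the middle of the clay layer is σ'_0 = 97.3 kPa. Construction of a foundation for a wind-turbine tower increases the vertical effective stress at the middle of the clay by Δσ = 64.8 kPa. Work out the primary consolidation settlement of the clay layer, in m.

Final effective stress: σ'_f = 97.3 + 64.8 = 162.1 kPa.
σ'_f = 162.1 > σ'_p = 123 kPa, so the stress path crosses the preconsolidation pressure — recompression up to σ'_p, then virgin compression beyond:
S_c = H/(1+e₀)·[C_r·log₁₀(σ'_p/σ'_0) + C_c·log₁₀(σ'_f/σ'_p)]
    = 7.3/2.03 × [0.065×log₁₀(123/97.3) + 0.35×log₁₀(162.1/123)]
    = 3.5961 × [0.0066165 + 0.041957] = 0.1747 m

S_c ≈ 0.175 m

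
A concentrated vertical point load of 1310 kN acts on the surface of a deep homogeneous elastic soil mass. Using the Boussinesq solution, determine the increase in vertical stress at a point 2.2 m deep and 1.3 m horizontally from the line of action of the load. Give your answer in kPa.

Boussinesq vertical stress below a point load on an elastic half-space:
Δσ_z = 3P/(2πz²) · [1 + (r/z)²]^(−5/2)
r/z = 1.3/2.2 = 0.59091; [1+(r/z)²]^(−5/2) = 0.47297.
Δσ_z = 3×1310/(2π×2.2²) × 0.47297 = 129.23 × 0.47297 = 61.12 kPa

Δσ_z ≈ 61.1 kPa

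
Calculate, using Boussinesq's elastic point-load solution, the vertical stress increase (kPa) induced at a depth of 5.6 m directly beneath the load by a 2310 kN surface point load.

Δσ_z ≈ 35.2 kPa

Boussinesq vertical stress below a point load on an elastic half-space:
Δσ_z = 3P/(2πz²) · [1 + (r/z)²]^(−5/2)
r/z = 0/5.6 = 0; [1+(r/z)²]^(−5/2) = 1.
Δσ_z = 3×2310/(2π×5.6²) × 1 = 35.17 × 1 = 35.17 kPa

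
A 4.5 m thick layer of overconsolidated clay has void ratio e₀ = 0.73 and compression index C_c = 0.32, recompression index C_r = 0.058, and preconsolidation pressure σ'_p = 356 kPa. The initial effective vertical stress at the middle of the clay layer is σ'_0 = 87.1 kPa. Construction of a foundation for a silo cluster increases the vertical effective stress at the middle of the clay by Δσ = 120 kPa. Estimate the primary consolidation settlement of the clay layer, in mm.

Final effective stress: σ'_f = 87.1 + 120 = 207.1 kPa.
σ'_f = 207.1 ≤ σ'_p = 356 kPa, so the clay remains overconsolidated and only the recompression index applies:
S_c = C_r·H/(1+e₀)·log₁₀(σ'_f/σ'_0) = 0.058×4.5/1.73×log₁₀(207.1/87.1)
    = 0.15087 × 0.37616 = 0.05675 m

S_c ≈ 56.8 mm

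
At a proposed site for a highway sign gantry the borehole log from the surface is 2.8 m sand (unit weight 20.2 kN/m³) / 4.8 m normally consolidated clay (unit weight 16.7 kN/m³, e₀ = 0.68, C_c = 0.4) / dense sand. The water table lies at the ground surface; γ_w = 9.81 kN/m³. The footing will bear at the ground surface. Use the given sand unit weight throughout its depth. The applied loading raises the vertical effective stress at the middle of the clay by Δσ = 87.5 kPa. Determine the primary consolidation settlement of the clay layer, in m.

S_c ≈ 0.531 m

Mid-depth of clay below the ground surface: z = 2.8 + 4.8/2 = 5.2 m.
Total vertical stress at mid-clay: σ_v = 20.2×2.8 + 16.7×2.4 = 96.64 kPa.
Pore pressure: u = 9.81×(5.2 − 0) = 51.012 kPa.
Initial effective stress: σ'_0 = σ_v − u = 96.64 − 51.012 = 45.628 kPa.
Final effective stress: σ'_f = σ'_0 + Δσ = 45.628 + 87.5 = 133.13 kPa.
Normally consolidated clay, so the full stress increment lies on the virgin compression line:
S_c = C_c·H/(1+e₀)·log₁₀(σ'_f/σ'_0) = 0.4×4.8/(1+0.68)×log₁₀(133.13/45.628)
    = 1.1429 × 0.46504 = 0.5315 m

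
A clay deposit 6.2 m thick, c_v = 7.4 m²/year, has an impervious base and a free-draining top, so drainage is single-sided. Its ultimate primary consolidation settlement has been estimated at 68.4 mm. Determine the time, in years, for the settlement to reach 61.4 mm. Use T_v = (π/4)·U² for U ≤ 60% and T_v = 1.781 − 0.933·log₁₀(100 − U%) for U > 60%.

Drainage path length: H_d = H = 6.2 m (single drainage).
U = S(t)/S_ult = 61.4/68.4 = 0.8977.
U > 60%: T_v = 1.781 − 0.933·log₁₀(100 − 89.766) = 0.83863.
t = T_v·H_d²/c_v = 0.83863×6.2²/7.4 = 4.356 years.

t ≈ 4.36 years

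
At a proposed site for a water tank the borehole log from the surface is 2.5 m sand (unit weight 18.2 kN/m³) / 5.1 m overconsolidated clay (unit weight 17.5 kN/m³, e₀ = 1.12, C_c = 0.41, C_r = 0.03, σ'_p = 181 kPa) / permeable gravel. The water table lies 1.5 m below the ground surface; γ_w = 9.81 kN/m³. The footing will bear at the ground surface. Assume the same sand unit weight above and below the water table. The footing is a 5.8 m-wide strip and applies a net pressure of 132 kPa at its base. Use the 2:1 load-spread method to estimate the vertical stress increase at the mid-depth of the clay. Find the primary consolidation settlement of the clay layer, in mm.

Mid-depth of clay below the ground surface: z = 2.5 + 5.1/2 = 5.05 m.
Total vertical stress at mid-clay: σ_v = 18.2×2.5 + 17.5×2.55 = 90.125 kPa.
Pore pressure: u = 9.81×(5.05 − 1.5) = 34.825 kPa.
Initial effective stress: σ'_0 = σ_v − u = 90.125 − 34.825 = 55.3 kPa.
Stress increase at mid-clay by the 2:1 spreading method:
Δσ = qB/(B+z) = 132×5.8/(5.8+5.05) = 70.562 kPa
Final effective stress: σ'_f = 55.3 + 70.562 = 125.86 kPa.
σ'_f = 125.86 ≤ σ'_p = 181 kPa, so the clay remains overconsolidated and only the recompression index applies:
S_c = C_r·H/(1+e₀)·log₁₀(σ'_f/σ'_0) = 0.03×5.1/2.12×log₁₀(125.86/55.3)
    = 0.072171 × 0.35716 = 0.02578 m

S_c ≈ 25.8 mm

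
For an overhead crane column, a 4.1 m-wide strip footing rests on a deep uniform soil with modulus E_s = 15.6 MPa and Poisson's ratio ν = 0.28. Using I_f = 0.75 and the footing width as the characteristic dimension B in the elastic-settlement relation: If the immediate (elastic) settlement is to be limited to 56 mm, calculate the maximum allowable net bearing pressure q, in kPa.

q ≈ 308 kPa

E_s = 15.6 MPa = 15600 kPa.
S_e = q·B·(1−ν²)/E_s · I_f  ⇒  q = S_e·E_s / (B·(1−ν²)·I_f).
q = 0.056 × 15600 / (4.1 × 0.9216 × 0.75) = 308.3 kPa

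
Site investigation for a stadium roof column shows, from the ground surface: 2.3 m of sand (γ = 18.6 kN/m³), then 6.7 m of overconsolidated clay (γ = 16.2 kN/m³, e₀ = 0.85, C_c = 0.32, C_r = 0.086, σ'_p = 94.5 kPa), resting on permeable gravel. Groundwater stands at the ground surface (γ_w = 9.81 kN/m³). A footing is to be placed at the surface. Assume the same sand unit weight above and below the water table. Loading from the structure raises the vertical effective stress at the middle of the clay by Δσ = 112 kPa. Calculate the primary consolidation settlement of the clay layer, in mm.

Mid-depth of clay below the ground surface: z = 2.3 + 6.7/2 = 5.65 m.
Total vertical stress at mid-clay: σ_v = 18.6×2.3 + 16.2×3.35 = 97.05 kPa.
Pore pressure: u = 9.81×(5.65 − 0) = 55.427 kPa.
Initial effective stress: σ'_0 = σ_v − u = 97.05 − 55.427 = 41.623 kPa.
Final effective stress: σ'_f = 41.623 + 112 = 153.62 kPa.
σ'_f = 153.62 > σ'_p = 94.5 kPa, so the stress path crosses the preconsolidation pressure — recompression up to σ'_p, then virgin compression beyond:
S_c = H/(1+e₀)·[C_r·log₁₀(σ'_p/σ'_0) + C_c·log₁₀(σ'_f/σ'_p)]
    = 6.7/1.85 × [0.086×log₁₀(94.5/41.623) + 0.32×log₁₀(153.62/94.5)]
    = 3.6216 × [0.030624 + 0.067525] = 0.3555 m

S_c ≈ 355 mm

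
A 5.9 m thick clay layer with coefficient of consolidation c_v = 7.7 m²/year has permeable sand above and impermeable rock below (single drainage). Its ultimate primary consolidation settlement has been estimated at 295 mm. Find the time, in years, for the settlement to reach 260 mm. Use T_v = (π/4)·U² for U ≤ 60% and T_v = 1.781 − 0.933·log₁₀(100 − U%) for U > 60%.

Drainage path length: H_d = H = 5.9 m (single drainage).
U = S(t)/S_ult = 260/295 = 0.8814.
U > 60%: T_v = 1.781 − 0.933·log₁₀(100 − 88.136) = 0.77873.
t = T_v·H_d²/c_v = 0.77873×5.9²/7.7 = 3.52 years.

t ≈ 3.52 years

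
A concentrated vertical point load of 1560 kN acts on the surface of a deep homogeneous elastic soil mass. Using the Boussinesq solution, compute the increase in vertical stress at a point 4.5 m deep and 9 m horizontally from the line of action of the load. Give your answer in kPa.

Boussinesq vertical stress below a point load on an elastic half-space:
Δσ_z = 3P/(2πz²) · [1 + (r/z)²]^(−5/2)
r/z = 9/4.5 = 2; [1+(r/z)²]^(−5/2) = 0.017889.
Δσ_z = 3×1560/(2π×4.5²) × 0.017889 = 36.782 × 0.017889 = 0.658 kPa

Δσ_z ≈ 0.658 kPa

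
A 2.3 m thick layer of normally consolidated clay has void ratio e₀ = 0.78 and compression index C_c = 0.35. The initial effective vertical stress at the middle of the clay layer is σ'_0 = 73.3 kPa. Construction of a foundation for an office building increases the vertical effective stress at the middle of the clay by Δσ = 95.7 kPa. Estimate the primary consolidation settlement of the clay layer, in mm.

Final effective stress: σ'_f = σ'_0 + Δσ = 73.3 + 95.7 = 169 kPa.
Normally consolidated clay, so the full stress increment lies on the virgin compression line:
S_c = C_c·H/(1+e₀)·log₁₀(σ'_f/σ'_0) = 0.35×2.3/(1+0.78)×log₁₀(169/73.3)
    = 0.45225 × 0.36278 = 0.1641 m

S_c ≈ 164 mm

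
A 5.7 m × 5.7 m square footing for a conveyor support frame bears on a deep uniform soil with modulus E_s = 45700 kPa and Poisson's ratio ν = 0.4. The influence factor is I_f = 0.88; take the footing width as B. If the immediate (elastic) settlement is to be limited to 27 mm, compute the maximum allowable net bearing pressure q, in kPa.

q ≈ 293 kPa

S_e = q·B·(1−ν²)/E_s · I_f  ⇒  q = S_e·E_s / (B·(1−ν²)·I_f).
q = 0.027 × 45700 / (5.7 × 0.84 × 0.88) = 292.8 kPa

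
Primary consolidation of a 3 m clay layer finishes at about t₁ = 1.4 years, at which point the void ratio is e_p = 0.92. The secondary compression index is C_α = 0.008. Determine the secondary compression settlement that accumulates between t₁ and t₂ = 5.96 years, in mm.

S_s ≈ 7.86 mm

Secondary compression: S_s = C_α·H/(1+e_p)·log₁₀(t₂/t₁)
S_s = 0.008×3/(1+0.92)×log₁₀(5.96/1.4)
    = 0.0125 × 0.6291 = 0.007864 m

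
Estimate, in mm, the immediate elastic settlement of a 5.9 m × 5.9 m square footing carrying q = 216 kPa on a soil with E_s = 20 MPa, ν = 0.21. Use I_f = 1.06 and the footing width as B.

Immediate (elastic) settlement: S_e = q·B·(1−ν²)/E_s · I_f.
E_s = 20 MPa = 20000 kPa.
S_e = 216 × 5.9 × (1 − 0.21²) / 20000 × 1.06
    = 216 × 5.9 × 0.9559 / 20000 × 1.06
    = 0.06456 m = 64.56 mm

S_e ≈ 64.6 mm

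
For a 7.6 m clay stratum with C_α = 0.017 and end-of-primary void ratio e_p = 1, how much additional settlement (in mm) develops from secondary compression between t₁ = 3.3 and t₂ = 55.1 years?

S_s ≈ 79 mm

Secondary compression: S_s = C_α·H/(1+e_p)·log₁₀(t₂/t₁)
S_s = 0.017×7.6/(1+1)×log₁₀(55.1/3.3)
    = 0.0646 × 1.223 = 0.07898 m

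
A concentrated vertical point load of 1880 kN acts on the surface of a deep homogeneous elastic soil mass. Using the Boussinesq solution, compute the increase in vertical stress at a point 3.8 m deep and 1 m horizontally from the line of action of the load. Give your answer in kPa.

Δσ_z ≈ 52.6 kPa

Boussinesq vertical stress below a point load on an elastic half-space:
Δσ_z = 3P/(2πz²) · [1 + (r/z)²]^(−5/2)
r/z = 1/3.8 = 0.26316; [1+(r/z)²]^(−5/2) = 0.84586.
Δσ_z = 3×1880/(2π×3.8²) × 0.84586 = 62.163 × 0.84586 = 52.58 kPa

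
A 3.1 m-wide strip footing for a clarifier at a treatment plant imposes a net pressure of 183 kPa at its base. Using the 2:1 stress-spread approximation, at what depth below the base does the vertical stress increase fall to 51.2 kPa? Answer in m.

z ≈ 7.98 m

2:1 spreading — at depth z the loaded area has grown by z in each plan dimension:
qB/(B+z) = Δσ_z ⇒ z = qB/Δσ_z − B = 183×3.1/51.2 − 3.1 = 7.98 m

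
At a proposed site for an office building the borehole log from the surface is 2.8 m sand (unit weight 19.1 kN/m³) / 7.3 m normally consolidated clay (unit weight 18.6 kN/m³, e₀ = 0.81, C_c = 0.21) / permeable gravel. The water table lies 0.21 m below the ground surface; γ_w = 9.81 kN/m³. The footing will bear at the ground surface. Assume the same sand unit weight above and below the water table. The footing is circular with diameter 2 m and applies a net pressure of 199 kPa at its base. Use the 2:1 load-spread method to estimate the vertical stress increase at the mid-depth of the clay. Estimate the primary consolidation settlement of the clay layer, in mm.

Mid-depth of clay below the ground surface: z = 2.8 + 7.3/2 = 6.45 m.
Total vertical stress at mid-clay: σ_v = 19.1×2.8 + 18.6×3.65 = 121.37 kPa.
Pore pressure: u = 9.81×(6.45 − 0.21) = 61.214 kPa.
Initial effective stress: σ'_0 = σ_v − u = 121.37 − 61.214 = 60.156 kPa.
Stress increase at mid-clay by the 2:1 spreading method:
Δσ ≈ qD²/(D+z)² = 199×2²/(2+6.45)² = 11.148 kPa
Final effective stress: σ'_f = σ'_0 + Δσ = 60.156 + 11.148 = 71.304 kPa.
Normally consolidated clay, so the full stress increment lies on the virgin compression line:
S_c = C_c·H/(1+e₀)·log₁₀(σ'_f/σ'_0) = 0.21×7.3/(1+0.81)×log₁₀(71.304/60.156)
    = 0.84696 × 0.073835 = 0.06254 m

S_c ≈ 62.5 mm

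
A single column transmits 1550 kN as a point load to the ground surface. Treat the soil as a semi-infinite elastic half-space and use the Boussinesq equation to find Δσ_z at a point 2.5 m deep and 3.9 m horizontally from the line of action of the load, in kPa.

Δσ_z ≈ 5.42 kPa

Boussinesq vertical stress below a point load on an elastic half-space:
Δσ_z = 3P/(2πz²) · [1 + (r/z)²]^(−5/2)
r/z = 3.9/2.5 = 1.56; [1+(r/z)²]^(−5/2) = 0.045775.
Δσ_z = 3×1550/(2π×2.5²) × 0.045775 = 118.41 × 0.045775 = 5.42 kPa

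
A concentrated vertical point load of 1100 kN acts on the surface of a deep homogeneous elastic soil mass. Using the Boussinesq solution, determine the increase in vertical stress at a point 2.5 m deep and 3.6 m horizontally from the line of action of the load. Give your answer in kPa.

Δσ_z ≈ 5.07 kPa

Boussinesq vertical stress below a point load on an elastic half-space:
Δσ_z = 3P/(2πz²) · [1 + (r/z)²]^(−5/2)
r/z = 3.6/2.5 = 1.44; [1+(r/z)²]^(−5/2) = 0.060378.
Δσ_z = 3×1100/(2π×2.5²) × 0.060378 = 84.034 × 0.060378 = 5.074 kPa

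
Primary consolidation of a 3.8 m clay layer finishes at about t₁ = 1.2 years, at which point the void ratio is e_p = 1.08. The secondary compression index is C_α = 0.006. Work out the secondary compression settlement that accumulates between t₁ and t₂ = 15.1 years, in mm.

S_s ≈ 12.1 mm

Secondary compression: S_s = C_α·H/(1+e_p)·log₁₀(t₂/t₁)
S_s = 0.006×3.8/(1+1.08)×log₁₀(15.1/1.2)
    = 0.01096 × 1.1 = 0.01206 m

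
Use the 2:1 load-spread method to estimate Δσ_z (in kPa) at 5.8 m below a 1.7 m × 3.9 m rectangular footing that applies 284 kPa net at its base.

By the 2:1 method the load spreads at 1 horizontal : 2 vertical, so at depth z the loaded area has grown by z in each plan dimension:
Δσ = qBL/((B+z)(L+z)) = 284×1.7×3.9/((1.7+5.8)(3.9+5.8)) = 25.882 kPa

Δσ_z ≈ 25.9 kPa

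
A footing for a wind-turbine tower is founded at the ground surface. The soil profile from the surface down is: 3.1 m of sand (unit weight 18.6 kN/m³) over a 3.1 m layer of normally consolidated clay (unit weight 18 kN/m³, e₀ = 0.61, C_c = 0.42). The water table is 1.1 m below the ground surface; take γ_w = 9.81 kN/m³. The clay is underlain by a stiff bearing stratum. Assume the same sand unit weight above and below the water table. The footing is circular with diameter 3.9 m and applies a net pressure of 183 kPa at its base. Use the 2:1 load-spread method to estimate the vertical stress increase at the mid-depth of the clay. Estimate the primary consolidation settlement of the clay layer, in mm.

Mid-depth of clay below the ground surface: z = 3.1 + 3.1/2 = 4.65 m.
Total vertical stress at mid-clay: σ_v = 18.6×3.1 + 18×1.55 = 85.56 kPa.
Pore pressure: u = 9.81×(4.65 − 1.1) = 34.825 kPa.
Initial effective stress: σ'_0 = σ_v − u = 85.56 − 34.825 = 50.735 kPa.
Stress increase at mid-clay by the 2:1 spreading method:
Δσ ≈ qD²/(D+z)² = 183×3.9²/(3.9+4.65)² = 38.076 kPa
Final effective stress: σ'_f = σ'_0 + Δσ = 50.735 + 38.076 = 88.811 kPa.
Normally consolidated clay, so the full stress increment lies on the virgin compression line:
S_c = C_c·H/(1+e₀)·log₁₀(σ'_f/σ'_0) = 0.42×3.1/(1+0.61)×log₁₀(88.811/50.735)
    = 0.8087 × 0.24316 = 0.1966 m

S_c ≈ 197 mm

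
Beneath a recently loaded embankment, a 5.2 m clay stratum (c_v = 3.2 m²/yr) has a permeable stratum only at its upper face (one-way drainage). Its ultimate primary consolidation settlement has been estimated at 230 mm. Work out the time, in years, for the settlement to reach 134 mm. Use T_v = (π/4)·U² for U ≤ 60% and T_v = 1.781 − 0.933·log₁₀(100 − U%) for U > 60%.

Drainage path length: H_d = H = 5.2 m (single drainage).
U = S(t)/S_ult = 134/230 = 0.5826.
U ≤ 60%: T_v = (π/4)·U² = (π/4)×0.58261² = 0.26659.
t = T_v·H_d²/c_v = 0.26659×5.2²/3.2 = 2.253 years.

t ≈ 2.25 years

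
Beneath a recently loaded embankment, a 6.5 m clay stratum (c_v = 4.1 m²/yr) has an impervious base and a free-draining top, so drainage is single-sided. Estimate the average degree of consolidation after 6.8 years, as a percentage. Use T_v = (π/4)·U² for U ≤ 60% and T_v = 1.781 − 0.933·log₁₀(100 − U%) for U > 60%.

U ≈ 84.1 %

Drainage path length: H_d = H = 6.5 m (single drainage).
T_v = c_v·t/H_d² = 4.1×6.8/6.5² = 0.65988.
T_v = 0.65988 corresponds to the U > 60% branch:
U = 1 − 10^((1.781 − T_v)/0.933)/100 = 0.8409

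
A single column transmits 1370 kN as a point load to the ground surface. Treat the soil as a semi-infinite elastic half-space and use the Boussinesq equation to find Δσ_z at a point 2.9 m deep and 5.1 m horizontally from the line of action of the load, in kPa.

Δσ_z ≈ 2.3 kPa

Boussinesq vertical stress below a point load on an elastic half-space:
Δσ_z = 3P/(2πz²) · [1 + (r/z)²]^(−5/2)
r/z = 5.1/2.9 = 1.7586; [1+(r/z)²]^(−5/2) = 0.02951.
Δσ_z = 3×1370/(2π×2.9²) × 0.02951 = 77.78 × 0.02951 = 2.295 kPa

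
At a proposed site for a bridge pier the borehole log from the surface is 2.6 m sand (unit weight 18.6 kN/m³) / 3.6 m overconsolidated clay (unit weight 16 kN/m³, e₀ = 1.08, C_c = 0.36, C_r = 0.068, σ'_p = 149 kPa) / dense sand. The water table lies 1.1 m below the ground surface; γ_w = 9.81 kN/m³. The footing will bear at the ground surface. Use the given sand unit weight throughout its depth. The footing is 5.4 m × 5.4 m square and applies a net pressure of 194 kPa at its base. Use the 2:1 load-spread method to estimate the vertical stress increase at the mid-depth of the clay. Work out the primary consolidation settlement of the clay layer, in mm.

S_c ≈ 42.9 mm

Mid-depth of clay below the ground surface: z = 2.6 + 3.6/2 = 4.4 m.
Total vertical stress at mid-clay: σ_v = 18.6×2.6 + 16×1.8 = 77.16 kPa.
Pore pressure: u = 9.81×(4.4 − 1.1) = 32.373 kPa.
Initial effective stress: σ'_0 = σ_v − u = 77.16 − 32.373 = 44.787 kPa.
Stress increase at mid-clay by the 2:1 spreading method:
Δσ = qBL/((B+z)(L+z)) = 194×5.4×5.4/((5.4+4.4)(5.4+4.4)) = 58.903 kPa
Final effective stress: σ'_f = 44.787 + 58.903 = 103.69 kPa.
σ'_f = 103.69 ≤ σ'_p = 149 kPa, so the clay remains overconsolidated and only the recompression index applies:
S_c = C_r·H/(1+e₀)·log₁₀(σ'_f/σ'_0) = 0.068×3.6/2.08×log₁₀(103.69/44.787)
    = 0.11769 × 0.36458 = 0.04291 m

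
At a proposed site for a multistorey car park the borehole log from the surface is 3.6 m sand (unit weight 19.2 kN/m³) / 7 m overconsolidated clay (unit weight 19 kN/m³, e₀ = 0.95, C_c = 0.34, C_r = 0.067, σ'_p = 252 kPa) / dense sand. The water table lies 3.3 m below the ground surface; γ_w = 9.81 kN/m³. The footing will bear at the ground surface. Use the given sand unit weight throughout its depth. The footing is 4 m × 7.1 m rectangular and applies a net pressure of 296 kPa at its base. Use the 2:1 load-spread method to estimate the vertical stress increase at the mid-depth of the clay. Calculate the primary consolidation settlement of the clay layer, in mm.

Mid-depth of clay below the ground surface: z = 3.6 + 7/2 = 7.1 m.
Total vertical stress at mid-clay: σ_v = 19.2×3.6 + 19×3.5 = 135.62 kPa.
Pore pressure: u = 9.81×(7.1 − 3.3) = 37.278 kPa.
Initial effective stress: σ'_0 = σ_v − u = 135.62 − 37.278 = 98.342 kPa.
Stress increase at mid-clay by the 2:1 spreading method:
Δσ = qBL/((B+z)(L+z)) = 296×4×7.1/((4+7.1)(7.1+7.1)) = 53.333 kPa
Final effective stress: σ'_f = 98.342 + 53.333 = 151.68 kPa.
σ'_f = 151.68 ≤ σ'_p = 252 kPa, so the clay remains overconsolidated and only the recompression index applies:
S_c = C_r·H/(1+e₀)·log₁₀(σ'_f/σ'_0) = 0.067×7/1.95×log₁₀(151.68/98.342)
    = 0.24051 × 0.18819 = 0.04526 m

S_c ≈ 45.3 mm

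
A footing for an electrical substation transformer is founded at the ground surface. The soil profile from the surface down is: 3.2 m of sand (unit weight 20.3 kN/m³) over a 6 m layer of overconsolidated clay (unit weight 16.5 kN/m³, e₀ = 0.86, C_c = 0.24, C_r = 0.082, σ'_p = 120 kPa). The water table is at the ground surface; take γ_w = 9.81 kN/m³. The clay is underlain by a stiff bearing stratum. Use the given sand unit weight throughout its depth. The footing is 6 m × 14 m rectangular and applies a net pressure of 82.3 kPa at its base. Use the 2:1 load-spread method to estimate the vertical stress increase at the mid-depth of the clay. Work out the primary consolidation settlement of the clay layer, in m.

S_c ≈ 0.0483 m

Mid-depth of clay below the ground surface: z = 3.2 + 6/2 = 6.2 m.
Total vertical stress at mid-clay: σ_v = 20.3×3.2 + 16.5×3 = 114.46 kPa.
Pore pressure: u = 9.81×(6.2 − 0) = 60.822 kPa.
Initial effective stress: σ'_0 = σ_v − u = 114.46 − 60.822 = 53.638 kPa.
Stress increase at mid-clay by the 2:1 spreading method:
Δσ = qBL/((B+z)(L+z)) = 82.3×6×14/((6+6.2)(14+6.2)) = 28.052 kPa
Final effective stress: σ'_f = 53.638 + 28.052 = 81.69 kPa.
σ'_f = 81.69 ≤ σ'_p = 120 kPa, so the clay remains overconsolidated and only the recompression index applies:
S_c = C_r·H/(1+e₀)·log₁₀(σ'_f/σ'_0) = 0.082×6/1.86×log₁₀(81.69/53.638)
    = 0.26452 × 0.1827 = 0.04833 m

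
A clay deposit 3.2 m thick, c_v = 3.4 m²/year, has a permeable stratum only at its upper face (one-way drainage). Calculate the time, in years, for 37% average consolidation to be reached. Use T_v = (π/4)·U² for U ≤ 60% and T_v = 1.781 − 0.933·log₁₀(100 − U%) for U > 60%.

Drainage path length: H_d = H = 3.2 m (single drainage).
U ≤ 60%: T_v = (π/4)·U² = (π/4)×0.37² = 0.10752.
t = T_v·H_d²/c_v = 0.10752×3.2²/3.4 = 0.3238 years.

t ≈ 0.324 years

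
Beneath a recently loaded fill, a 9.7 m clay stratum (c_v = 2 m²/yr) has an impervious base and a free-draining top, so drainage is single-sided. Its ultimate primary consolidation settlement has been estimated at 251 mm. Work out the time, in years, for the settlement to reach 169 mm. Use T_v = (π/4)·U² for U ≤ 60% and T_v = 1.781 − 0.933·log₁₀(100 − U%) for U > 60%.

t ≈ 17.3 years

Drainage path length: H_d = H = 9.7 m (single drainage).
U = S(t)/S_ult = 169/251 = 0.6733.
U > 60%: T_v = 1.781 − 0.933·log₁₀(100 − 67.331) = 0.36831.
t = T_v·H_d²/c_v = 0.36831×9.7²/2 = 17.33 years.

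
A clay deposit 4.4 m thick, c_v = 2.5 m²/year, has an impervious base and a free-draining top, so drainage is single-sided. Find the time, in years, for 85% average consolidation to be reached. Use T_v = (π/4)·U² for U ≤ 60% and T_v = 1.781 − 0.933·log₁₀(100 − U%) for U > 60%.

t ≈ 5.29 years

Drainage path length: H_d = H = 4.4 m (single drainage).
U > 60%: T_v = 1.781 − 0.933·log₁₀(100 − 85) = 0.68371.
t = T_v·H_d²/c_v = 0.68371×4.4²/2.5 = 5.295 years.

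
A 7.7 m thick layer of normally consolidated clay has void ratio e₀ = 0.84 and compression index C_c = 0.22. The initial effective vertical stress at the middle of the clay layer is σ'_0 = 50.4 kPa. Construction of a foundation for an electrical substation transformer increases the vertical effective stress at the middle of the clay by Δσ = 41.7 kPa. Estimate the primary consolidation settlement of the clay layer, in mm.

Final effective stress: σ'_f = σ'_0 + Δσ = 50.4 + 41.7 = 92.1 kPa.
Normally consolidated clay, so the full stress increment lies on the virgin compression line:
S_c = C_c·H/(1+e₀)·log₁₀(σ'_f/σ'_0) = 0.22×7.7/(1+0.84)×log₁₀(92.1/50.4)
    = 0.92065 × 0.26183 = 0.2411 m

S_c ≈ 241 mm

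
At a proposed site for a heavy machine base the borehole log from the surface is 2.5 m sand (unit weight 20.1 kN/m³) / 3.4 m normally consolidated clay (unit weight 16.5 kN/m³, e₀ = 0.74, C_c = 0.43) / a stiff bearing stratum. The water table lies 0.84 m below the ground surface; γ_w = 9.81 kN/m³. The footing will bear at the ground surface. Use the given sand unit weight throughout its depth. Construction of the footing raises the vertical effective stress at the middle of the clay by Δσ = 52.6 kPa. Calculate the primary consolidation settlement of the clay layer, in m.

Mid-depth of clay below the ground surface: z = 2.5 + 3.4/2 = 4.2 m.
Total vertical stress at mid-clay: σ_v = 20.1×2.5 + 16.5×1.7 = 78.3 kPa.
Pore pressure: u = 9.81×(4.2 − 0.84) = 32.962 kPa.
Initial effective stress: σ'_0 = σ_v − u = 78.3 − 32.962 = 45.338 kPa.
Final effective stress: σ'_f = σ'_0 + Δσ = 45.338 + 52.6 = 97.938 kPa.
Normally consolidated clay, so the full stress increment lies on the virgin compression line:
S_c = C_c·H/(1+e₀)·log₁₀(σ'_f/σ'_0) = 0.43×3.4/(1+0.74)×log₁₀(97.938/45.338)
    = 0.84023 × 0.33449 = 0.281 m

S_c ≈ 0.281 m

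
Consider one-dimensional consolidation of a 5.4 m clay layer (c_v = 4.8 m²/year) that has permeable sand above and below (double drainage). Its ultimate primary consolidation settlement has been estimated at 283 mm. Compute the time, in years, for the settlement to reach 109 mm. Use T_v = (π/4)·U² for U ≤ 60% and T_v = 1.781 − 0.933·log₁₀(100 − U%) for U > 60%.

t ≈ 0.177 years

Drainage path length: H_d = H/2 = 2.7 m (double drainage).
U = S(t)/S_ult = 109/283 = 0.3852.
U ≤ 60%: T_v = (π/4)·U² = (π/4)×0.38516² = 0.11651.
t = T_v·H_d²/c_v = 0.11651×2.7²/4.8 = 0.1769 years.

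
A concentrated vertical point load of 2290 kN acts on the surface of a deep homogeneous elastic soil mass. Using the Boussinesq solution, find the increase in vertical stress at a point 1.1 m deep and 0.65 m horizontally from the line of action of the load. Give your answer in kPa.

Boussinesq vertical stress below a point load on an elastic half-space:
Δσ_z = 3P/(2πz²) · [1 + (r/z)²]^(−5/2)
r/z = 0.65/1.1 = 0.59091; [1+(r/z)²]^(−5/2) = 0.47297.
Δσ_z = 3×2290/(2π×1.1²) × 0.47297 = 903.63 × 0.47297 = 427.4 kPa

Δσ_z ≈ 427 kPa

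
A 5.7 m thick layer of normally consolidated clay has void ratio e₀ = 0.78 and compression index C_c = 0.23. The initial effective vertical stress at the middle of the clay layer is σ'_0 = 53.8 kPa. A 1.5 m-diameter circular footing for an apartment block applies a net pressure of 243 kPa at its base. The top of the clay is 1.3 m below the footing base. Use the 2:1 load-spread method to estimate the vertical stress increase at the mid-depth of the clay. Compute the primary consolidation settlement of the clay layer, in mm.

S_c ≈ 88.4 mm

Mid-depth of clay below the footing base: z = 1.3 + 5.7/2 = 4.15 m.
Stress increase at mid-clay by the 2:1 spreading method:
Δσ ≈ qD²/(D+z)² = 243×1.5²/(1.5+4.15)² = 17.127 kPa
Final effective stress: σ'_f = σ'_0 + Δσ = 53.8 + 17.127 = 70.927 kPa.
Normally consolidated clay, so the full stress increment lies on the virgin compression line:
S_c = C_c·H/(1+e₀)·log₁₀(σ'_f/σ'_0) = 0.23×5.7/(1+0.78)×log₁₀(70.927/53.8)
    = 0.73652 × 0.12003 = 0.0884 m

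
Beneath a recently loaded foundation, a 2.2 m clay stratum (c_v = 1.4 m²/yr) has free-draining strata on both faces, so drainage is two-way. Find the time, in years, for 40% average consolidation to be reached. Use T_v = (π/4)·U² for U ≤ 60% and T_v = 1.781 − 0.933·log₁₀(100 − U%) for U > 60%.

Drainage path length: H_d = H/2 = 1.1 m (double drainage).
U ≤ 60%: T_v = (π/4)·U² = (π/4)×0.4² = 0.12566.
t = T_v·H_d²/c_v = 0.12566×1.1²/1.4 = 0.1086 years.

t ≈ 0.109 years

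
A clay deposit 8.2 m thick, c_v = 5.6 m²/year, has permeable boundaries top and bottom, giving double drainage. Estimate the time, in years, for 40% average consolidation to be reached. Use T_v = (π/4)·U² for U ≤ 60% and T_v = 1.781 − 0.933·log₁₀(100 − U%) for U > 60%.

t ≈ 0.377 years

Drainage path length: H_d = H/2 = 4.1 m (double drainage).
U ≤ 60%: T_v = (π/4)·U² = (π/4)×0.4² = 0.12566.
t = T_v·H_d²/c_v = 0.12566×4.1²/5.6 = 0.3772 years.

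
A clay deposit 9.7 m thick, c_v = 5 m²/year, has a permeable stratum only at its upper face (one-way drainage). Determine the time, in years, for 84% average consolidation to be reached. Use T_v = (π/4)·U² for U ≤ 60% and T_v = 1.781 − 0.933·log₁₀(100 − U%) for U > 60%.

t ≈ 12.4 years

Drainage path length: H_d = H = 9.7 m (single drainage).
U > 60%: T_v = 1.781 − 0.933·log₁₀(100 − 84) = 0.65756.
t = T_v·H_d²/c_v = 0.65756×9.7²/5 = 12.37 years.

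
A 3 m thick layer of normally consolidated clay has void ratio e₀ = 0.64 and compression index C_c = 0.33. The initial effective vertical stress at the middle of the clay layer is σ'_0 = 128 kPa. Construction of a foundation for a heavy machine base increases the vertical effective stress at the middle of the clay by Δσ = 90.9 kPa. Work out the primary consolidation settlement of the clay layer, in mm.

Final effective stress: σ'_f = σ'_0 + Δσ = 128 + 90.9 = 218.9 kPa.
Normally consolidated clay, so the full stress increment lies on the virgin compression line:
S_c = C_c·H/(1+e₀)·log₁₀(σ'_f/σ'_0) = 0.33×3/(1+0.64)×log₁₀(218.9/128)
    = 0.60366 × 0.23304 = 0.1407 m

S_c ≈ 141 mm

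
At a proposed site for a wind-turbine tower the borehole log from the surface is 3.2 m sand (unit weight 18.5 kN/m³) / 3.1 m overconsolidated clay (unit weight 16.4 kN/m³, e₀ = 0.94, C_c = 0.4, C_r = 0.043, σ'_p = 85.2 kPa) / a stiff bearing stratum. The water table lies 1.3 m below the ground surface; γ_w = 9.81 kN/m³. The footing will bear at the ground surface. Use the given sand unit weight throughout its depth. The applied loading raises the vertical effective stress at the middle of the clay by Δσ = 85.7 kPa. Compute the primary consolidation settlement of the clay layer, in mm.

S_c ≈ 146 mm

Mid-depth of clay below the ground surface: z = 3.2 + 3.1/2 = 4.75 m.
Total vertical stress at mid-clay: σ_v = 18.5×3.2 + 16.4×1.55 = 84.62 kPa.
Pore pressure: u = 9.81×(4.75 − 1.3) = 33.845 kPa.
Initial effective stress: σ'_0 = σ_v − u = 84.62 − 33.845 = 50.775 kPa.
Final effective stress: σ'_f = 50.775 + 85.7 = 136.47 kPa.
σ'_f = 136.47 > σ'_p = 85.2 kPa, so the stress path crosses the preconsolidation pressure — recompression up to σ'_p, then virgin compression beyond:
S_c = H/(1+e₀)·[C_r·log₁₀(σ'_p/σ'_0) + C_c·log₁₀(σ'_f/σ'_p)]
    = 3.1/1.94 × [0.043×log₁₀(85.2/50.775) + 0.4×log₁₀(136.47/85.2)]
    = 1.5979 × [0.009666 + 0.081839] = 0.1462 m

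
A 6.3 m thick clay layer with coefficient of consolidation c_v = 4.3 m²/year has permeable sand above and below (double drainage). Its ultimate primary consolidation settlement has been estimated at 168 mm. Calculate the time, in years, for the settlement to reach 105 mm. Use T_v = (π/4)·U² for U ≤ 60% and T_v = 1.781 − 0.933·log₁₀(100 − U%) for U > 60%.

Drainage path length: H_d = H/2 = 3.15 m (double drainage).
U = S(t)/S_ult = 105/168 = 0.625.
U > 60%: T_v = 1.781 − 0.933·log₁₀(100 − 62.5) = 0.31243.
t = T_v·H_d²/c_v = 0.31243×3.15²/4.3 = 0.721 years.

t ≈ 0.721 years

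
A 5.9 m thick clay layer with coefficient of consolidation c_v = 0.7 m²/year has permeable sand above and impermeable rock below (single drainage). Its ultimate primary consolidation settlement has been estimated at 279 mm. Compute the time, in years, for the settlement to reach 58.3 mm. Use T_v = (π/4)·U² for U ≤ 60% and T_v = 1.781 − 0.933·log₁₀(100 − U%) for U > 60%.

t ≈ 1.71 years

Drainage path length: H_d = H = 5.9 m (single drainage).
U = S(t)/S_ult = 58.3/279 = 0.209.
U ≤ 60%: T_v = (π/4)·U² = (π/4)×0.20896² = 0.034294.
t = T_v·H_d²/c_v = 0.034294×5.9²/0.7 = 1.705 years.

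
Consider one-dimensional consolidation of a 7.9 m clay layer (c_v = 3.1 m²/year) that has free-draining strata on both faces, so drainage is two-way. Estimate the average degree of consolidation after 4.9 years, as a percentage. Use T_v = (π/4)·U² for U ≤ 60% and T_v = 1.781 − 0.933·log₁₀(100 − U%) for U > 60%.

Drainage path length: H_d = H/2 = 3.95 m (double drainage).
T_v = c_v·t/H_d² = 3.1×4.9/3.95² = 0.97356.
T_v = 0.97356 corresponds to the U > 60% branch:
U = 1 − 10^((1.781 − T_v)/0.933)/100 = 0.9266

U ≈ 92.7 %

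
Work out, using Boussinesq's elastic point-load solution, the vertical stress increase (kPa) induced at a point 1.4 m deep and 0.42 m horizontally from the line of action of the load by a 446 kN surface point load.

Δσ_z ≈ 87.6 kPa

Boussinesq vertical stress below a point load on an elastic half-space:
Δσ_z = 3P/(2πz²) · [1 + (r/z)²]^(−5/2)
r/z = 0.42/1.4 = 0.3; [1+(r/z)²]^(−5/2) = 0.80618.
Δσ_z = 3×446/(2π×1.4²) × 0.80618 = 108.65 × 0.80618 = 87.59 kPa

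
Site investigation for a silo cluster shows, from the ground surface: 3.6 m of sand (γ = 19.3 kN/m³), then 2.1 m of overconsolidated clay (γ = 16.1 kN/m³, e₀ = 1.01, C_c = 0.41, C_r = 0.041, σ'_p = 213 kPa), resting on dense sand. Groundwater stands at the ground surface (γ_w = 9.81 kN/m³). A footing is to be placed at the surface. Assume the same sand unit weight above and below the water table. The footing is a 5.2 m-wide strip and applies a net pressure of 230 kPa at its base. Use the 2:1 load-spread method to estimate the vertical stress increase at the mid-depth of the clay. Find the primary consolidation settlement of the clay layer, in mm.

Mid-depth of clay below the ground surface: z = 3.6 + 2.1/2 = 4.65 m.
Total vertical stress at mid-clay: σ_v = 19.3×3.6 + 16.1×1.05 = 86.385 kPa.
Pore pressure: u = 9.81×(4.65 − 0) = 45.617 kPa.
Initial effective stress: σ'_0 = σ_v − u = 86.385 − 45.617 = 40.768 kPa.
Stress increase at mid-clay by the 2:1 spreading method:
Δσ = qB/(B+z) = 230×5.2/(5.2+4.65) = 121.42 kPa
Final effective stress: σ'_f = 40.768 + 121.42 = 162.19 kPa.
σ'_f = 162.19 ≤ σ'_p = 213 kPa, so the clay remains overconsolidated and only the recompression index applies:
S_c = C_r·H/(1+e₀)·log₁₀(σ'_f/σ'_0) = 0.041×2.1/2.01×log₁₀(162.19/40.768)
    = 0.042837 × 0.5997 = 0.02569 m

S_c ≈ 25.7 mm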